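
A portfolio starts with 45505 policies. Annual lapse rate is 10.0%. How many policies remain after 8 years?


remaining = initial * (1 - lapse)^years
= 45505 * (1 - 0.1)^8
= 45505 * 0.430467
= 19588.4104


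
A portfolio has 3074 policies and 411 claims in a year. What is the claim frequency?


frequency = claims / policies
= 411 / 3074
= 0.1337


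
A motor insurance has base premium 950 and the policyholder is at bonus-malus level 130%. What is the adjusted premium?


adjusted = base * BM_level / 100
= 950 * 130 / 100
= 950 * 1.3
= 1235.0


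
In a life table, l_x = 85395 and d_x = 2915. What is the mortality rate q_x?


q_x = d_x / l_x
= 2915 / 85395
= 0.0341


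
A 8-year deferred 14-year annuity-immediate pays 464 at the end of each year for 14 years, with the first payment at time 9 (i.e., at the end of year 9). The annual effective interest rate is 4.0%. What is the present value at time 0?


PV at time 8 of the 14-year annuity-immediate:
a_n = 464 * (1-(1+0.04)^(-14))/0.04 = 4901.289
Discount back 8 years to time 0:
PV = 4901.289 * (1+0.04)^(-8)
= 4901.289 * 0.73069
= 3581.3239


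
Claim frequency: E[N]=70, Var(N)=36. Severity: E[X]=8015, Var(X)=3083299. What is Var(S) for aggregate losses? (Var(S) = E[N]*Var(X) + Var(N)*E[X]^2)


Var(S) = E[N]*Var(X) + Var(N)*E[X]^2
= 70*3083299 + 36*8015^2
= 215830930 + 2312648100
= 2.5285e+09


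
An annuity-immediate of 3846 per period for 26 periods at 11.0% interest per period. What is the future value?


FV = PMT * ((1+i)^n - 1) / i
= 3846 * ((1.11)^26 - 1) / 0.11
= 3846 * (15.079865 - 1) / 0.11
= 492283.2737


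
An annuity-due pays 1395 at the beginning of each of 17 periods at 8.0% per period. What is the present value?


PV_due = PMT * (1-(1+i)^(-n))/i * (1+i)
PV_immediate = 12724.6852
PV_due = 12724.6852 * 1.08
= 13742.66


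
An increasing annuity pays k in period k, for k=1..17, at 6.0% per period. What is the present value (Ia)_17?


(Ia)_n = sum_{k=1}^{n} k * v^k, v = 1/(1+i)
v = 0.943396
Sum computed term by term:
(Ia)_17 = 79.8783


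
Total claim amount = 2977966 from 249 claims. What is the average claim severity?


severity = total / number
= 2977966 / 249
= 11959.7028


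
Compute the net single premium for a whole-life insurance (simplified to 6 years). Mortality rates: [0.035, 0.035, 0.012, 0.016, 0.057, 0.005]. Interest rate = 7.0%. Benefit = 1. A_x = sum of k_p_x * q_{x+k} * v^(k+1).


v = 0.934579
Year 0: k_p_x=1.0, q=0.035, term=0.03271
Year 1: k_p_x=0.965, q=0.035, term=0.0295
Year 2: k_p_x=0.931225, q=0.012, term=0.009122
Year 3: k_p_x=0.92005, q=0.016, term=0.01123
Year 4: k_p_x=0.905329, q=0.057, term=0.036793
Year 5: k_p_x=0.853726, q=0.005, term=0.002844
A_x = 0.1222


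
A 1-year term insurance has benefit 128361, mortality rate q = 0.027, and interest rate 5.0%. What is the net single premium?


NSP = benefit * q * v
v = 1/(1+i) = 0.952381
NSP = 128361 * 0.027 * 0.952381
= 3300.7114


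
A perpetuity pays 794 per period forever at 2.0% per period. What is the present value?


PV = PMT / i
= 794 / 0.02
= 39700.0


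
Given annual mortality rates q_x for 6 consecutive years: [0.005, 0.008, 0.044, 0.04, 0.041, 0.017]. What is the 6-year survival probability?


p_k = 1 - q_k for each year
Survival = product of (1 - q_k)
= 0.995 * 0.992 * 0.956 * 0.96 * 0.959 * 0.983
= 0.854


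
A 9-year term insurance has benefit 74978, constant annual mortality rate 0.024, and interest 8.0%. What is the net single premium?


NSP = benefit * sum_{k=0}^{n-1} k_p_x * q * v^(k+1)
With constant q=0.024, v=0.925926
Sum = 0.137998
NSP = 74978 * 0.137998
= 10346.8278


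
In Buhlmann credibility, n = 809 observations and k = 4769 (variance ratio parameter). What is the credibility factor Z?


Z = n / (n + k)
= 809 / (809 + 4769)
= 809 / 5578
= 0.145


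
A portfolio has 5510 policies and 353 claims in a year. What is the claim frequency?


frequency = claims / policies
= 353 / 5510
= 0.0641


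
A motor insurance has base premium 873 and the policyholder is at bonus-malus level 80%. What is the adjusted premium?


adjusted = base * BM_level / 100
= 873 * 80 / 100
= 873 * 0.8
= 698.4


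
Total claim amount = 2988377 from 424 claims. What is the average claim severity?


severity = total / number
= 2988377 / 424
= 7048.059


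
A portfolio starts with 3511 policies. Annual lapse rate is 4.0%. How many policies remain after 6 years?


remaining = initial * (1 - lapse)^years
= 3511 * (1 - 0.04)^6
= 3511 * 0.782758
= 2748.2626


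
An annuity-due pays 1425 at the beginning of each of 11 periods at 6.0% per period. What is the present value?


PV_due = PMT * (1-(1+i)^(-n))/i * (1+i)
PV_immediate = 11238.7963
PV_due = 11238.7963 * 1.06
= 11913.124


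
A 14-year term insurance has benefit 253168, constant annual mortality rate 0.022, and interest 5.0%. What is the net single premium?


NSP = benefit * sum_{k=0}^{n-1} k_p_x * q * v^(k+1)
With constant q=0.022, v=0.952381
Sum = 0.192528
NSP = 253168 * 0.192528
= 48741.9531


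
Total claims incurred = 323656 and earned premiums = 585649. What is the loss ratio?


Loss ratio = claims / premiums
= 323656 / 585649
= 0.5526


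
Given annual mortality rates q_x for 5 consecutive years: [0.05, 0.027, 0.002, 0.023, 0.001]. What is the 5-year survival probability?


p_k = 1 - q_k for each year
Survival = product of (1 - q_k)
= 0.95 * 0.973 * 0.998 * 0.977 * 0.999
= 0.9004


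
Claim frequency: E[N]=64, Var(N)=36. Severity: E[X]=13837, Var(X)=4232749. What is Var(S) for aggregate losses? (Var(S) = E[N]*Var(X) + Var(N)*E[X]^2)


Var(S) = E[N]*Var(X) + Var(N)*E[X]^2
= 64*4232749 + 36*13837^2
= 270895936 + 6892652484
= 7.1635e+09


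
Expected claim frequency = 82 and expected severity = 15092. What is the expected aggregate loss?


E[S] = E[N] * E[X]
= 82 * 15092
= 1.2375e+06


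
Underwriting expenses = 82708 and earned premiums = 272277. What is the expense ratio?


Expense ratio = expenses / premiums
= 82708 / 272277
= 0.3038


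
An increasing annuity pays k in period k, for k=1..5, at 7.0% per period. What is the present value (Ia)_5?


(Ia)_n = sum_{k=1}^{n} k * v^k, v = 1/(1+i)
v = 0.934579
Sum computed term by term:
(Ia)_5 = 11.7469


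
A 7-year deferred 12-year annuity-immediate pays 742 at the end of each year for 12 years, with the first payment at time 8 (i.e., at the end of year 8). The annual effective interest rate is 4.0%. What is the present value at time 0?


PV at time 7 of the 12-year annuity-immediate:
a_n = 742 * (1-(1+0.04)^(-12))/0.04 = 6963.7247
Discount back 7 years to time 0:
PV = 6963.7247 * (1+0.04)^(-7)
= 6963.7247 * 0.759918
= 5291.8585


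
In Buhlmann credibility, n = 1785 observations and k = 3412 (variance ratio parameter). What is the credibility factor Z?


Z = n / (n + k)
= 1785 / (1785 + 3412)
= 1785 / 5197
= 0.3435


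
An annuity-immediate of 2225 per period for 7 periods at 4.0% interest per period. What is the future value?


FV = PMT * ((1+i)^n - 1) / i
= 2225 * ((1.04)^7 - 1) / 0.04
= 2225 * (1.315932 - 1) / 0.04
= 17573.7052


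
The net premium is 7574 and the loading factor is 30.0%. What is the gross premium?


Gross = net * (1 + loading)
= 7574 * (1 + 0.3)
= 7574 * 1.3
= 9846.2


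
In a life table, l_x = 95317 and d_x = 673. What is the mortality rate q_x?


q_x = d_x / l_x
= 673 / 95317
= 0.0071


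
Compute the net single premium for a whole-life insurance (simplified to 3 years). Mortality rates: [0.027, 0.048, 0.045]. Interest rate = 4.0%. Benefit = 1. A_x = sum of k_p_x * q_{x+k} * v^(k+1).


v = 0.961538
Year 0: k_p_x=1.0, q=0.027, term=0.025962
Year 1: k_p_x=0.973, q=0.048, term=0.04318
Year 2: k_p_x=0.926296, q=0.045, term=0.037056
A_x = 0.1062


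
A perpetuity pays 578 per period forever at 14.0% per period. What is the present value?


PV = PMT / i
= 578 / 0.14
= 4128.5714


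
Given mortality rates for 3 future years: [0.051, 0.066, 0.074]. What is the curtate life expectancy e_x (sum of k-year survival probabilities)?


e_x = sum_{k=1}^{n} k_p_x
k_p_x values:
  1_p_x = 0.949
  2_p_x = 0.886366
  3_p_x = 0.820775
e_x = 2.6561


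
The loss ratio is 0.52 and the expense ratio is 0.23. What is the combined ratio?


Combined ratio = loss ratio + expense ratio
= 0.52 + 0.23
= 0.75


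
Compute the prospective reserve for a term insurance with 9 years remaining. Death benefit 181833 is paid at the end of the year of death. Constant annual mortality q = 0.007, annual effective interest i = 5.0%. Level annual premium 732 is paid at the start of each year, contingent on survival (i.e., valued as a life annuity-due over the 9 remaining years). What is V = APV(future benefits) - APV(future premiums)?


v = 1/(1+i) = 0.952381
APV(future benefits) per unit = sum_{k=0}^{8} k_p_x * q * v^(k+1) = 0.048494
APV(future benefits) = 181833 * 0.048494 = 8817.8769
Life annuity-due factor ä_{x:9} = sum_{k=0}^{8} k_p_x * v^k = 7.274156
APV(future premiums) = 732 * 7.274156 = 5324.6819
V = 8817.8769 - 5324.6819
= 3493.195


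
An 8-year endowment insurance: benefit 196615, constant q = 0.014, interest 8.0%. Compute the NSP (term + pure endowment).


Term component = 15149.833
Pure endowment = 8_p_x * v^8 * benefit = 0.893337 * 0.540269 * 196615 = 94894.6926
NSP = 110044.5256


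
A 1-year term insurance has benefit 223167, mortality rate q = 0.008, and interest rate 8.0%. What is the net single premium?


NSP = benefit * q * v
v = 1/(1+i) = 0.925926
NSP = 223167 * 0.008 * 0.925926
= 1653.0889


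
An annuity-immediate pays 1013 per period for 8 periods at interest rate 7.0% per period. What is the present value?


PV = PMT * (1 - (1+i)^(-n)) / i
= 1013 * (1 - (1+0.07)^(-8)) / 0.07
= 1013 * (1 - 0.582009) / 0.07
= 1013 * 5.971299
= 6048.9254


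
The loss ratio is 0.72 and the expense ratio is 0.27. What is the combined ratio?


Combined ratio = loss ratio + expense ratio
= 0.72 + 0.27
= 0.99


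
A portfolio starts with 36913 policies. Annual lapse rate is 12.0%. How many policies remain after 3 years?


remaining = initial * (1 - lapse)^years
= 36913 * (1 - 0.12)^3
= 36913 * 0.681472
= 25155.1759


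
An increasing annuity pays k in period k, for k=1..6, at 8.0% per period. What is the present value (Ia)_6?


(Ia)_n = sum_{k=1}^{n} k * v^k, v = 1/(1+i)
v = 0.925926
Sum computed term by term:
(Ia)_6 = 15.1462


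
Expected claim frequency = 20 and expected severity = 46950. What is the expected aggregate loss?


E[S] = E[N] * E[X]
= 20 * 46950
= 939000


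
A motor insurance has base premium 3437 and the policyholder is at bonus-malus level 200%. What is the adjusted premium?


adjusted = base * BM_level / 100
= 3437 * 200 / 100
= 3437 * 2.0
= 6874.0


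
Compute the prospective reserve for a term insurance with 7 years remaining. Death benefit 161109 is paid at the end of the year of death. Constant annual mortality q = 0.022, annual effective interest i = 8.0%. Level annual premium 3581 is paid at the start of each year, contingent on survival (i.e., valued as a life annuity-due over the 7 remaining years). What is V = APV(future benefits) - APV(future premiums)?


v = 1/(1+i) = 0.925926
APV(future benefits) per unit = sum_{k=0}^{6} k_p_x * q * v^(k+1) = 0.107983
APV(future benefits) = 161109 * 0.107983 = 17397.0612
Life annuity-due factor ä_{x:7} = sum_{k=0}^{6} k_p_x * v^k = 5.300992
APV(future premiums) = 3581 * 5.300992 = 18982.8531
V = 17397.0612 - 18982.8531
= -1585.7918


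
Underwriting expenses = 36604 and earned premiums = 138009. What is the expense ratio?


Expense ratio = expenses / premiums
= 36604 / 138009
= 0.2652


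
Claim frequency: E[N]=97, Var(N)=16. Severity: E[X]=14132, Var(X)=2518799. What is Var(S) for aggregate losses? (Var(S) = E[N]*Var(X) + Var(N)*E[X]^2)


Var(S) = E[N]*Var(X) + Var(N)*E[X]^2
= 97*2518799 + 16*14132^2
= 244323503 + 3195414784
= 3.4397e+09


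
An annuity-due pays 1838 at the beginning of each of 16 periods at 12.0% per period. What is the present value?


PV_due = PMT * (1-(1+i)^(-n))/i * (1+i)
PV_immediate = 12818.1865
PV_due = 12818.1865 * 1.12
= 14356.3689


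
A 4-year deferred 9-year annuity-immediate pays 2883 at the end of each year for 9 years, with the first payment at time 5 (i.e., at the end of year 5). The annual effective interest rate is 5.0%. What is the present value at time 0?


PV at time 4 of the 9-year annuity-immediate:
a_n = 2883 * (1-(1+0.05)^(-9))/0.05 = 20491.8499
Discount back 4 years to time 0:
PV = 20491.8499 * (1+0.05)^(-4)
= 20491.8499 * 0.822702
= 16858.6956


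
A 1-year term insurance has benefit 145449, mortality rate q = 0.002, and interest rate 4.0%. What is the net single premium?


NSP = benefit * q * v
v = 1/(1+i) = 0.961538
NSP = 145449 * 0.002 * 0.961538
= 279.7096


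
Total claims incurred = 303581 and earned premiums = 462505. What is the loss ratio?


Loss ratio = claims / premiums
= 303581 / 462505
= 0.6564


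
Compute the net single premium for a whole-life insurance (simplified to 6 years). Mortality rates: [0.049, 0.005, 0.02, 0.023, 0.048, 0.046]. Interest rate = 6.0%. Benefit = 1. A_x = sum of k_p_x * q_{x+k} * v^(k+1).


v = 0.943396
Year 0: k_p_x=1.0, q=0.049, term=0.046226
Year 1: k_p_x=0.951, q=0.005, term=0.004232
Year 2: k_p_x=0.946245, q=0.02, term=0.01589
Year 3: k_p_x=0.92732, q=0.023, term=0.016894
Year 4: k_p_x=0.905992, q=0.048, term=0.032496
Year 5: k_p_x=0.862504, q=0.046, term=0.027969
A_x = 0.1437


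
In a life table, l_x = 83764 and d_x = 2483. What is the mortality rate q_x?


q_x = d_x / l_x
= 2483 / 83764
= 0.0296


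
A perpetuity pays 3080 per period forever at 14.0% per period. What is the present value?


PV = PMT / i
= 3080 / 0.14
= 22000.0


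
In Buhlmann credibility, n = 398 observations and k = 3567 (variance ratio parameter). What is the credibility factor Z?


Z = n / (n + k)
= 398 / (398 + 3567)
= 398 / 3965
= 0.1004


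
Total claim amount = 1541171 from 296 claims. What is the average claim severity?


severity = total / number
= 1541171 / 296
= 5206.6588


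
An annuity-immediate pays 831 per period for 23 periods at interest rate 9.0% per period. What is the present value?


PV = PMT * (1 - (1+i)^(-n)) / i
= 831 * (1 - (1+0.09)^(-23)) / 0.09
= 831 * (1 - 0.137781) / 0.09
= 831 * 9.580207
= 7961.1519


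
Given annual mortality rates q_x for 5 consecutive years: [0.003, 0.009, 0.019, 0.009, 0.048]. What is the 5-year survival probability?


p_k = 1 - q_k for each year
Survival = product of (1 - q_k)
= 0.997 * 0.991 * 0.981 * 0.991 * 0.952
= 0.9144


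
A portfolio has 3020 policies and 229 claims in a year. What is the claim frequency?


frequency = claims / policies
= 229 / 3020
= 0.0758


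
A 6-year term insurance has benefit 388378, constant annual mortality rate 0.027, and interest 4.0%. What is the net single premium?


NSP = benefit * sum_{k=0}^{n-1} k_p_x * q * v^(k+1)
With constant q=0.027, v=0.961538
Sum = 0.132735
NSP = 388378 * 0.132735
= 51551.3189


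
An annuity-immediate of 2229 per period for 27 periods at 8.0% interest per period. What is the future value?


FV = PMT * ((1+i)^n - 1) / i
= 2229 * ((1.08)^27 - 1) / 0.08
= 2229 * (7.988061 - 1) / 0.08
= 194704.8627


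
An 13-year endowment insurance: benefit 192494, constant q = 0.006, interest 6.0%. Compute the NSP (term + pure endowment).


Term component = 9912.434
Pure endowment = 13_p_x * v^13 * benefit = 0.924747 * 0.468839 * 192494 = 83457.2261
NSP = 93369.6601


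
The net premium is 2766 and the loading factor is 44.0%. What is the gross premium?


Gross = net * (1 + loading)
= 2766 * (1 + 0.44)
= 2766 * 1.44
= 3983.04


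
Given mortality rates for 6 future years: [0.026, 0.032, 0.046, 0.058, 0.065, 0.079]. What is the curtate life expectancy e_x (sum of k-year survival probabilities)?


e_x = sum_{k=1}^{n} k_p_x
k_p_x values:
  1_p_x = 0.974
  2_p_x = 0.942832
  3_p_x = 0.899462
  4_p_x = 0.847293
  5_p_x = 0.792219
  6_p_x = 0.729634
e_x = 5.1854


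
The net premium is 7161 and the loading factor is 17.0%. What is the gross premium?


Gross = net * (1 + loading)
= 7161 * (1 + 0.17)
= 7161 * 1.17
= 8378.37


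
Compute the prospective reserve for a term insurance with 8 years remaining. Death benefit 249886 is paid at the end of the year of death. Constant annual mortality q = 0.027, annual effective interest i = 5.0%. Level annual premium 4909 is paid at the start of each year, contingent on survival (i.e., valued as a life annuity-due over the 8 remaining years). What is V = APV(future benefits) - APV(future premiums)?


v = 1/(1+i) = 0.952381
APV(future benefits) per unit = sum_{k=0}^{7} k_p_x * q * v^(k+1) = 0.159989
APV(future benefits) = 249886 * 0.159989 = 39978.9036
Life annuity-due factor ä_{x:8} = sum_{k=0}^{7} k_p_x * v^k = 6.221778
APV(future premiums) = 4909 * 6.221778 = 30542.7067
V = 39978.9036 - 30542.7067
= 9436.1969


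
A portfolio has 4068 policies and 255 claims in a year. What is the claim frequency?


frequency = claims / policies
= 255 / 4068
= 0.0627


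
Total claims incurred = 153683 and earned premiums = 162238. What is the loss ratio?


Loss ratio = claims / premiums
= 153683 / 162238
= 0.9473


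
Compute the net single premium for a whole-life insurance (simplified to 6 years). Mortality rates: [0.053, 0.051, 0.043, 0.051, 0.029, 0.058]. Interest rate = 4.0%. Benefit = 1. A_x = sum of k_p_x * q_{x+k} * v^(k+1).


v = 0.961538
Year 0: k_p_x=1.0, q=0.053, term=0.050962
Year 1: k_p_x=0.947, q=0.051, term=0.044653
Year 2: k_p_x=0.898703, q=0.043, term=0.034355
Year 3: k_p_x=0.860059, q=0.051, term=0.037494
Year 4: k_p_x=0.816196, q=0.029, term=0.019455
Year 5: k_p_x=0.792526, q=0.058, term=0.036328
A_x = 0.2232


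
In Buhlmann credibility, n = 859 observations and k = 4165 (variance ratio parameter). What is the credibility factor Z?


Z = n / (n + k)
= 859 / (859 + 4165)
= 859 / 5024
= 0.171


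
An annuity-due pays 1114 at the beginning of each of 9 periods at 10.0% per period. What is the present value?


PV_due = PMT * (1-(1+i)^(-n))/i * (1+i)
PV_immediate = 6415.5525
PV_due = 6415.5525 * 1.1
= 7057.1078


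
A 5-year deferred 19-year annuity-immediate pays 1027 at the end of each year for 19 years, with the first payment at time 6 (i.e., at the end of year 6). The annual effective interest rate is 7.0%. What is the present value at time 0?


PV at time 5 of the 19-year annuity-immediate:
a_n = 1027 * (1-(1+0.07)^(-19))/0.07 = 10614.6563
Discount back 5 years to time 0:
PV = 10614.6563 * (1+0.07)^(-5)
= 10614.6563 * 0.712986
= 7568.1033


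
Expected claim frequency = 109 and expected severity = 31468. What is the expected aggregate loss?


E[S] = E[N] * E[X]
= 109 * 31468
= 3.4300e+06


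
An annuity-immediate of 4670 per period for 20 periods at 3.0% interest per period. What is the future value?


FV = PMT * ((1+i)^n - 1) / i
= 4670 * ((1.03)^20 - 1) / 0.03
= 4670 * (1.806111 - 1) / 0.03
= 125484.6489


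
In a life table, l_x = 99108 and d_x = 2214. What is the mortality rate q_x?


q_x = d_x / l_x
= 2214 / 99108
= 0.0223


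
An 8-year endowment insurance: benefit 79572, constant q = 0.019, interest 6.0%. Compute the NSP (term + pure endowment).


Term component = 8838.644
Pure endowment = 8_p_x * v^8 * benefit = 0.857733 * 0.627412 * 79572 = 42821.8485
NSP = 51660.4925


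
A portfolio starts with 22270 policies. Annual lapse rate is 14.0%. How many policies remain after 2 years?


remaining = initial * (1 - lapse)^years
= 22270 * (1 - 0.14)^2
= 22270 * 0.7396
= 16470.892


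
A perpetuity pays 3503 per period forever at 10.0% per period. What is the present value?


PV = PMT / i
= 3503 / 0.1
= 35030.0


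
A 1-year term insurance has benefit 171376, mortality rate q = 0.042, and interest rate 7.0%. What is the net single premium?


NSP = benefit * q * v
v = 1/(1+i) = 0.934579
NSP = 171376 * 0.042 * 0.934579
= 6726.9084


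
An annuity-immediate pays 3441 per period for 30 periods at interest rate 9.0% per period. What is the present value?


PV = PMT * (1 - (1+i)^(-n)) / i
= 3441 * (1 - (1+0.09)^(-30)) / 0.09
= 3441 * (1 - 0.075371) / 0.09
= 3441 * 10.273654
= 35351.6436


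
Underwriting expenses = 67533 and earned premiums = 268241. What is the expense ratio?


Expense ratio = expenses / premiums
= 67533 / 268241
= 0.2518


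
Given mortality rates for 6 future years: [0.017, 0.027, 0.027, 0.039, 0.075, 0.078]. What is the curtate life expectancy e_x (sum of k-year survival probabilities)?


e_x = sum_{k=1}^{n} k_p_x
k_p_x values:
  1_p_x = 0.983
  2_p_x = 0.956459
  3_p_x = 0.930635
  4_p_x = 0.89434
  5_p_x = 0.827264
  6_p_x = 0.762738
e_x = 5.3544


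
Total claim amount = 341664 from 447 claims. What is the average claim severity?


severity = total / number
= 341664 / 447
= 764.349


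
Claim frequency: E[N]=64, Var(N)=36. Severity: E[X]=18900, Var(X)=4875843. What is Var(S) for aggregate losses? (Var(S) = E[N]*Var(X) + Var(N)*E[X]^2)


Var(S) = E[N]*Var(X) + Var(N)*E[X]^2
= 64*4875843 + 36*18900^2
= 312053952 + 12859560000
= 1.3172e+10


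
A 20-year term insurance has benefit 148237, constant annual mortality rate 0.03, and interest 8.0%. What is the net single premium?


NSP = benefit * sum_{k=0}^{n-1} k_p_x * q * v^(k+1)
With constant q=0.03, v=0.925926
Sum = 0.240908
NSP = 148237 * 0.240908
= 35711.502


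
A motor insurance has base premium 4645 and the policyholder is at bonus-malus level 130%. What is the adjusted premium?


adjusted = base * BM_level / 100
= 4645 * 130 / 100
= 4645 * 1.3
= 6038.5


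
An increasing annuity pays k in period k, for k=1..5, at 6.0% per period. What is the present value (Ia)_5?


(Ia)_n = sum_{k=1}^{n} k * v^k, v = 1/(1+i)
v = 0.943396
Sum computed term by term:
(Ia)_5 = 12.1469


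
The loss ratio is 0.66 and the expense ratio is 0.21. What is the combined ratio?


Combined ratio = loss ratio + expense ratio
= 0.66 + 0.21
= 0.87


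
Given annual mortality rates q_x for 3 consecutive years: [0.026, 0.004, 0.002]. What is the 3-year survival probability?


p_k = 1 - q_k for each year
Survival = product of (1 - q_k)
= 0.974 * 0.996 * 0.998
= 0.9682


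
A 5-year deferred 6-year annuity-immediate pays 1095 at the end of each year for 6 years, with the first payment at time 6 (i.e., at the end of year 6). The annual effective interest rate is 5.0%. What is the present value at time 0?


PV at time 5 of the 6-year annuity-immediate:
a_n = 1095 * (1-(1+0.05)^(-6))/0.05 = 5557.8828
Discount back 5 years to time 0:
PV = 5557.8828 * (1+0.05)^(-5)
= 5557.8828 * 0.783526
= 4354.7466


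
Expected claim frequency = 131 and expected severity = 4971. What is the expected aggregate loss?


E[S] = E[N] * E[X]
= 131 * 4971
= 651201


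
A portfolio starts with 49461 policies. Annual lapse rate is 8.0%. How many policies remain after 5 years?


remaining = initial * (1 - lapse)^years
= 49461 * (1 - 0.08)^5
= 49461 * 0.659082
= 32598.8312


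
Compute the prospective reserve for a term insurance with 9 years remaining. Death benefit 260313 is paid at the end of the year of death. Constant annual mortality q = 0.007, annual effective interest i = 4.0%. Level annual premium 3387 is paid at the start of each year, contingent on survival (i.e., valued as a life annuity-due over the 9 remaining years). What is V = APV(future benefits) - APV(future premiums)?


v = 1/(1+i) = 0.961538
APV(future benefits) per unit = sum_{k=0}^{8} k_p_x * q * v^(k+1) = 0.050706
APV(future benefits) = 260313 * 0.050706 = 13199.5212
Life annuity-due factor ä_{x:9} = sum_{k=0}^{8} k_p_x * v^k = 7.533514
APV(future premiums) = 3387 * 7.533514 = 25516.013
V = 13199.5212 - 25516.013
= -12316.4919


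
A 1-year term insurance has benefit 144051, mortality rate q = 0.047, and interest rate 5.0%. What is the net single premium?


NSP = benefit * q * v
v = 1/(1+i) = 0.952381
NSP = 144051 * 0.047 * 0.952381
= 6447.9971


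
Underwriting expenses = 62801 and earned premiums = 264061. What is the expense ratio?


Expense ratio = expenses / premiums
= 62801 / 264061
= 0.2378


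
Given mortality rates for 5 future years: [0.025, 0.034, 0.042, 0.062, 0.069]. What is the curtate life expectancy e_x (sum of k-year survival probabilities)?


e_x = sum_{k=1}^{n} k_p_x
k_p_x values:
  1_p_x = 0.975
  2_p_x = 0.94185
  3_p_x = 0.902292
  4_p_x = 0.84635
  5_p_x = 0.787952
e_x = 4.4534


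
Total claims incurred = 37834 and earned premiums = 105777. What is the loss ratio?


Loss ratio = claims / premiums
= 37834 / 105777
= 0.3577


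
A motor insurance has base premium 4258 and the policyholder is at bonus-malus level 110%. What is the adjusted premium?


adjusted = base * BM_level / 100
= 4258 * 110 / 100
= 4258 * 1.1
= 4683.8


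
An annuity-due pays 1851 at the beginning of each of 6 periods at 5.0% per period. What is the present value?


PV_due = PMT * (1-(1+i)^(-n))/i * (1+i)
PV_immediate = 9395.106
PV_due = 9395.106 * 1.05
= 9864.8613


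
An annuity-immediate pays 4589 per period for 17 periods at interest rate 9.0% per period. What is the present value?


PV = PMT * (1 - (1+i)^(-n)) / i
= 4589 * (1 - (1+0.09)^(-17)) / 0.09
= 4589 * (1 - 0.231073) / 0.09
= 4589 * 8.543631
= 39206.7244


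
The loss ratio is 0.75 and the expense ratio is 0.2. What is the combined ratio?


Combined ratio = loss ratio + expense ratio
= 0.75 + 0.2
= 0.95


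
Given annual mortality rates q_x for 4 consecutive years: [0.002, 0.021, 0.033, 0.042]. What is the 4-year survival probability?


p_k = 1 - q_k for each year
Survival = product of (1 - q_k)
= 0.998 * 0.979 * 0.967 * 0.958
= 0.9051


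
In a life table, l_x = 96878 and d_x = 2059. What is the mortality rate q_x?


q_x = d_x / l_x
= 2059 / 96878
= 0.0213


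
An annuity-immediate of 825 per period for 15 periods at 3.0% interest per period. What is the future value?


FV = PMT * ((1+i)^n - 1) / i
= 825 * ((1.03)^15 - 1) / 0.03
= 825 * (1.557967 - 1) / 0.03
= 15344.104


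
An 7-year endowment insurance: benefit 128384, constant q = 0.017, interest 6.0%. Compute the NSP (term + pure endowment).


Term component = 11625.8132
Pure endowment = 7_p_x * v^7 * benefit = 0.8869 * 0.665057 * 128384 = 75725.9047
NSP = 87351.718


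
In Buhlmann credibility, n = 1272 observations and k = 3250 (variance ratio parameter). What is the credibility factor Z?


Z = n / (n + k)
= 1272 / (1272 + 3250)
= 1272 / 4522
= 0.2813


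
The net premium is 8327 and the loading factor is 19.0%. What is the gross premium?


Gross = net * (1 + loading)
= 8327 * (1 + 0.19)
= 8327 * 1.19
= 9909.13


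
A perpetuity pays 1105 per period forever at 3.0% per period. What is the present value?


PV = PMT / i
= 1105 / 0.03
= 36833.3333


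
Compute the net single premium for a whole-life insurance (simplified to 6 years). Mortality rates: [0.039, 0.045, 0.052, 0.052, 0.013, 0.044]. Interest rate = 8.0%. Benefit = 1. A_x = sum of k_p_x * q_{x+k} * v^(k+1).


v = 0.925926
Year 0: k_p_x=1.0, q=0.039, term=0.036111
Year 1: k_p_x=0.961, q=0.045, term=0.037076
Year 2: k_p_x=0.917755, q=0.052, term=0.037884
Year 3: k_p_x=0.870032, q=0.052, term=0.033254
Year 4: k_p_x=0.82479, q=0.013, term=0.007297
Year 5: k_p_x=0.814068, q=0.044, term=0.022572
A_x = 0.1742


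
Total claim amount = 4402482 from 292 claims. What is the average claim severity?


severity = total / number
= 4402482 / 292
= 15076.9932


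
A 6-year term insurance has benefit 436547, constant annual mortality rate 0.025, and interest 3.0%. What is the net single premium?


NSP = benefit * sum_{k=0}^{n-1} k_p_x * q * v^(k+1)
With constant q=0.025, v=0.970874
Sum = 0.12752
NSP = 436547 * 0.12752
= 55668.4382


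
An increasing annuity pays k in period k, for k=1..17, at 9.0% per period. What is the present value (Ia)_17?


(Ia)_n = sum_{k=1}^{n} k * v^k, v = 1/(1+i)
v = 0.917431
Sum computed term by term:
(Ia)_17 = 59.8257


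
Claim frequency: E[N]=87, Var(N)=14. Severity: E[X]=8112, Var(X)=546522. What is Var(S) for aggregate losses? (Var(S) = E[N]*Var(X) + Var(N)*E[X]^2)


Var(S) = E[N]*Var(X) + Var(N)*E[X]^2
= 87*546522 + 14*8112^2
= 47547414 + 921263616
= 9.6881e+08


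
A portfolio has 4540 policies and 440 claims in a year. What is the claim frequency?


frequency = claims / policies
= 440 / 4540
= 0.0969


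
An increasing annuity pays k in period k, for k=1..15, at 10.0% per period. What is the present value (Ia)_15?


(Ia)_n = sum_{k=1}^{n} k * v^k, v = 1/(1+i)
v = 0.909091
Sum computed term by term:
(Ia)_15 = 47.7581


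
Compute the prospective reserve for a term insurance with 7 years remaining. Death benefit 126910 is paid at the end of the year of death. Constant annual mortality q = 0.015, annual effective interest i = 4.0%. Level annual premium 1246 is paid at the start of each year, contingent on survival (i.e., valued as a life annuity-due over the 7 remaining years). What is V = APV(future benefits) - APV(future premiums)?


v = 1/(1+i) = 0.961538
APV(future benefits) per unit = sum_{k=0}^{6} k_p_x * q * v^(k+1) = 0.086283
APV(future benefits) = 126910 * 0.086283 = 10950.1886
Life annuity-due factor ä_{x:7} = sum_{k=0}^{6} k_p_x * v^k = 5.982295
APV(future premiums) = 1246 * 5.982295 = 7453.9397
V = 10950.1886 - 7453.9397
= 3496.2488


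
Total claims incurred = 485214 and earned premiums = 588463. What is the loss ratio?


Loss ratio = claims / premiums
= 485214 / 588463
= 0.8245


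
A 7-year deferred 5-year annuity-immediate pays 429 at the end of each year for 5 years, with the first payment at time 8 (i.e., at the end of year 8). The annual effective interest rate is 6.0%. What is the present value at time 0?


PV at time 7 of the 5-year annuity-immediate:
a_n = 429 * (1-(1+0.06)^(-5))/0.06 = 1807.1041
Discount back 7 years to time 0:
PV = 1807.1041 * (1+0.06)^(-7)
= 1807.1041 * 0.665057
= 1201.8274


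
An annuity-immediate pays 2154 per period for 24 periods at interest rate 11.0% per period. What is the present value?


PV = PMT * (1 - (1+i)^(-n)) / i
= 2154 * (1 - (1+0.11)^(-24)) / 0.11
= 2154 * (1 - 0.081705) / 0.11
= 2154 * 8.348137
= 17981.8862


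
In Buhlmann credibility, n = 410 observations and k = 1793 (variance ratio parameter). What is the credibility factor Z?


Z = n / (n + k)
= 410 / (410 + 1793)
= 410 / 2203
= 0.1861


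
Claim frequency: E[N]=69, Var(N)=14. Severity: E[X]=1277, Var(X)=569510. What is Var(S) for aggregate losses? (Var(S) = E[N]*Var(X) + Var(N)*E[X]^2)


Var(S) = E[N]*Var(X) + Var(N)*E[X]^2
= 69*569510 + 14*1277^2
= 39296190 + 22830206
= 6.2126e+07


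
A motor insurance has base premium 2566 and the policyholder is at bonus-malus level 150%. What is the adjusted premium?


adjusted = base * BM_level / 100
= 2566 * 150 / 100
= 2566 * 1.5
= 3849.0


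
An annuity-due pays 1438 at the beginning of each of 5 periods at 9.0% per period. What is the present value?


PV_due = PMT * (1-(1+i)^(-n))/i * (1+i)
PV_immediate = 5593.3185
PV_due = 5593.3185 * 1.09
= 6096.7172


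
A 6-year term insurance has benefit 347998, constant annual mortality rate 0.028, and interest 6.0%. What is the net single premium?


NSP = benefit * sum_{k=0}^{n-1} k_p_x * q * v^(k+1)
With constant q=0.028, v=0.943396
Sum = 0.129018
NSP = 347998 * 0.129018
= 44898.0536


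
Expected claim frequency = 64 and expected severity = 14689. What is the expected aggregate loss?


E[S] = E[N] * E[X]
= 64 * 14689
= 940096


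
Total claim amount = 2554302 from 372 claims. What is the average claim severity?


severity = total / number
= 2554302 / 372
= 6866.4032


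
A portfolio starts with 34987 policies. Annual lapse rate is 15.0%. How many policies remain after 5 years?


remaining = initial * (1 - lapse)^years
= 34987 * (1 - 0.15)^5
= 34987 * 0.443705
= 15523.9178


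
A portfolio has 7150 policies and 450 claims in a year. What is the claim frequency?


frequency = claims / policies
= 450 / 7150
= 0.0629


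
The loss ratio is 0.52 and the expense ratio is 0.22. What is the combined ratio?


Combined ratio = loss ratio + expense ratio
= 0.52 + 0.22
= 0.74


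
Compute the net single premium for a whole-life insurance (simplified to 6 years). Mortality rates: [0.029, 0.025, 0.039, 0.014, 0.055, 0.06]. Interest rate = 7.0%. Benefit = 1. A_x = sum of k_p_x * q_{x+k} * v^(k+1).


v = 0.934579
Year 0: k_p_x=1.0, q=0.029, term=0.027103
Year 1: k_p_x=0.971, q=0.025, term=0.021203
Year 2: k_p_x=0.946725, q=0.039, term=0.03014
Year 3: k_p_x=0.909803, q=0.014, term=0.009717
Year 4: k_p_x=0.897065, q=0.055, term=0.035178
Year 5: k_p_x=0.847727, q=0.06, term=0.033893
A_x = 0.1572


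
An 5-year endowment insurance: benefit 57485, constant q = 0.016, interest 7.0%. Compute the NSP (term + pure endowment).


Term component = 3660.3928
Pure endowment = 5_p_x * v^5 * benefit = 0.922519 * 0.712986 * 57485 = 37810.3885
NSP = 41470.7813


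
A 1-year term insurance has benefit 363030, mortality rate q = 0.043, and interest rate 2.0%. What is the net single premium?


NSP = benefit * q * v
v = 1/(1+i) = 0.980392
NSP = 363030 * 0.043 * 0.980392
= 15304.2059


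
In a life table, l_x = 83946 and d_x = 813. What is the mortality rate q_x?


q_x = d_x / l_x
= 813 / 83946
= 0.0097


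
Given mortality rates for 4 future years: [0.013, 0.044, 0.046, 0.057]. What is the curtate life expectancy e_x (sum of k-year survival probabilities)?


e_x = sum_{k=1}^{n} k_p_x
k_p_x values:
  1_p_x = 0.987
  2_p_x = 0.943572
  3_p_x = 0.900168
  4_p_x = 0.848858
e_x = 3.6796


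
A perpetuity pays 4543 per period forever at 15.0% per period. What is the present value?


PV = PMT / i
= 4543 / 0.15
= 30286.6667


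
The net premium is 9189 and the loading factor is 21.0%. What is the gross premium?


Gross = net * (1 + loading)
= 9189 * (1 + 0.21)
= 9189 * 1.21
= 11118.69


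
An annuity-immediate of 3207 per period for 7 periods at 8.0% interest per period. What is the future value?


FV = PMT * ((1+i)^n - 1) / i
= 3207 * ((1.08)^7 - 1) / 0.08
= 3207 * (1.713824 - 1) / 0.08
= 28615.4304


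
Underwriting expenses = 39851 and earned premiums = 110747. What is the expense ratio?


Expense ratio = expenses / premiums
= 39851 / 110747
= 0.3598


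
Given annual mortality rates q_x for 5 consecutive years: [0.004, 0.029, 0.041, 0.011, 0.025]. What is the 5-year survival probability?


p_k = 1 - q_k for each year
Survival = product of (1 - q_k)
= 0.996 * 0.971 * 0.959 * 0.989 * 0.975
= 0.8943


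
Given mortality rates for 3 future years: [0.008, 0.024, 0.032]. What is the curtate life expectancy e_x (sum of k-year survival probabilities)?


e_x = sum_{k=1}^{n} k_p_x
k_p_x values:
  1_p_x = 0.992
  2_p_x = 0.968192
  3_p_x = 0.93721
e_x = 2.8974


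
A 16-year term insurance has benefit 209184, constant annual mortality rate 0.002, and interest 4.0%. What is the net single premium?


NSP = benefit * sum_{k=0}^{n-1} k_p_x * q * v^(k+1)
With constant q=0.002, v=0.961538
Sum = 0.022996
NSP = 209184 * 0.022996
= 4810.4649


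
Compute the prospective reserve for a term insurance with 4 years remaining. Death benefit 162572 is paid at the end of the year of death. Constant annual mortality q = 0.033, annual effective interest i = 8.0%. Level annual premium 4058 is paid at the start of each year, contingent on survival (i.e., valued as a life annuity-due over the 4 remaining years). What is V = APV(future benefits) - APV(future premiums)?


v = 1/(1+i) = 0.925926
APV(future benefits) per unit = sum_{k=0}^{3} k_p_x * q * v^(k+1) = 0.104343
APV(future benefits) = 162572 * 0.104343 = 16963.2722
Life annuity-due factor ä_{x:4} = sum_{k=0}^{3} k_p_x * v^k = 3.414866
APV(future premiums) = 4058 * 3.414866 = 13857.5272
V = 16963.2722 - 13857.5272
= 3105.745


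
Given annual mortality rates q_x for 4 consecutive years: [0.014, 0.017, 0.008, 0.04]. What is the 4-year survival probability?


p_k = 1 - q_k for each year
Survival = product of (1 - q_k)
= 0.986 * 0.983 * 0.992 * 0.96
= 0.923


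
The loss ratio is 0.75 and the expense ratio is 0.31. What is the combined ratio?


Combined ratio = loss ratio + expense ratio
= 0.75 + 0.31
= 1.06


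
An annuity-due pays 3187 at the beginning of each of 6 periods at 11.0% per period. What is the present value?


PV_due = PMT * (1-(1+i)^(-n))/i * (1+i)
PV_immediate = 13482.7241
PV_due = 13482.7241 * 1.11
= 14965.8238


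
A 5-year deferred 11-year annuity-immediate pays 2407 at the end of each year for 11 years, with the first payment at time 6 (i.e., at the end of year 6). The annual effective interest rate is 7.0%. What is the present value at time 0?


PV at time 5 of the 11-year annuity-immediate:
a_n = 2407 * (1-(1+0.07)^(-11))/0.07 = 18049.3091
Discount back 5 years to time 0:
PV = 18049.3091 * (1+0.07)^(-5)
= 18049.3091 * 0.712986
= 12868.908


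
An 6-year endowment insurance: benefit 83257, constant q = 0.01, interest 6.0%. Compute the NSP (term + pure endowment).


Term component = 3999.8286
Pure endowment = 6_p_x * v^6 * benefit = 0.94148 * 0.704961 * 83257 = 55258.2
NSP = 59258.0286


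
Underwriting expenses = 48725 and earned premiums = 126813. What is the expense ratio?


Expense ratio = expenses / premiums
= 48725 / 126813
= 0.3842


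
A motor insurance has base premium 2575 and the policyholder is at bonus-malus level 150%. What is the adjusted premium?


adjusted = base * BM_level / 100
= 2575 * 150 / 100
= 2575 * 1.5
= 3862.5


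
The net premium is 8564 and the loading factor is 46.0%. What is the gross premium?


Gross = net * (1 + loading)
= 8564 * (1 + 0.46)
= 8564 * 1.46
= 12503.44


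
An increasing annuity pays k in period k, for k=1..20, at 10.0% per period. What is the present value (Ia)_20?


(Ia)_n = sum_{k=1}^{n} k * v^k, v = 1/(1+i)
v = 0.909091
Sum computed term by term:
(Ia)_20 = 63.9205


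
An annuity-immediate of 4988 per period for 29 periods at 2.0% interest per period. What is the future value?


FV = PMT * ((1+i)^n - 1) / i
= 4988 * ((1.02)^29 - 1) / 0.02
= 4988 * (1.775845 - 1) / 0.02
= 193495.6658


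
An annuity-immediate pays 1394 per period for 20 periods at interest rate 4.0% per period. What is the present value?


PV = PMT * (1 - (1+i)^(-n)) / i
= 1394 * (1 - (1+0.04)^(-20)) / 0.04
= 1394 * (1 - 0.456387) / 0.04
= 1394 * 13.590326
= 18944.9149


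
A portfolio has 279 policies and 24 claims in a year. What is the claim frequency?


frequency = claims / policies
= 24 / 279
= 0.086


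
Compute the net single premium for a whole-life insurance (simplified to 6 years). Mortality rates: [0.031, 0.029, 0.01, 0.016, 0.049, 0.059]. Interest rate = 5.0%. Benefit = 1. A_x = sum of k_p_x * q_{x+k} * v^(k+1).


v = 0.952381
Year 0: k_p_x=1.0, q=0.031, term=0.029524
Year 1: k_p_x=0.969, q=0.029, term=0.025488
Year 2: k_p_x=0.940899, q=0.01, term=0.008128
Year 3: k_p_x=0.93149, q=0.016, term=0.012261
Year 4: k_p_x=0.916586, q=0.049, term=0.03519
Year 5: k_p_x=0.871673, q=0.059, term=0.038377
A_x = 0.149


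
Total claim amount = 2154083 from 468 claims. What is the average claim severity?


severity = total / number
= 2154083 / 468
= 4602.7415


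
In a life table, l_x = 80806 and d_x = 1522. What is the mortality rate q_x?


q_x = d_x / l_x
= 1522 / 80806
= 0.0188


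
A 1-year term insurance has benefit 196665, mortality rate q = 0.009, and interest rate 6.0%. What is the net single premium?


NSP = benefit * q * v
v = 1/(1+i) = 0.943396
NSP = 196665 * 0.009 * 0.943396
= 1669.7972
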